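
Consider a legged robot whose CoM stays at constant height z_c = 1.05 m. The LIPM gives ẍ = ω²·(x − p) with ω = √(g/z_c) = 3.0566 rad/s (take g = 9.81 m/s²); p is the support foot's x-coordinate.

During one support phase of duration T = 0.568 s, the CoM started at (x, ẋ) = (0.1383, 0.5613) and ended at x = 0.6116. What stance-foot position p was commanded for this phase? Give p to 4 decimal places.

p = 0.1547

ωT = 3.0566·0.568 = 1.736149; cosh(ωT) = 2.925821, sinh(ωT) = 2.749623
x(T) = p + (x₀−p)·cosh(ωT) + (ẋ₀/ω)·sinh(ωT) ⇒ p·(1 − cosh) = x(T) − x₀·cosh − (ẋ₀/ω)·sinh
numerator   = 0.6116 − (0.1383)·2.925821 − (0.5613/3.0566)·2.749623 = -0.297969
denominator = 1 − 2.925821 = -1.925821
p = -0.297969 / -1.925821 = 0.1547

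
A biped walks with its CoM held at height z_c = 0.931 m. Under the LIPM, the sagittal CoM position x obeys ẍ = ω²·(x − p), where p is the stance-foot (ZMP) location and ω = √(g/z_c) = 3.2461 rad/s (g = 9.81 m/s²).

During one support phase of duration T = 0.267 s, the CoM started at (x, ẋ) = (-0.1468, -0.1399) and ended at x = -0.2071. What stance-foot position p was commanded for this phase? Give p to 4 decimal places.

p = -0.1015

ωT = 3.2461·0.267 = 0.866709; cosh(ωT) = 1.399700, sinh(ωT) = 0.979368
x(T) = p + (x₀−p)·cosh(ωT) + (ẋ₀/ω)·sinh(ωT) ⇒ p·(1 − cosh) = x(T) − x₀·cosh − (ẋ₀/ω)·sinh
numerator   = -0.2071 − (-0.1468)·1.399700 − (-0.1399/3.2461)·0.979368 = 0.040585
denominator = 1 − 1.399700 = -0.399700
p = 0.040585 / -0.399700 = -0.1015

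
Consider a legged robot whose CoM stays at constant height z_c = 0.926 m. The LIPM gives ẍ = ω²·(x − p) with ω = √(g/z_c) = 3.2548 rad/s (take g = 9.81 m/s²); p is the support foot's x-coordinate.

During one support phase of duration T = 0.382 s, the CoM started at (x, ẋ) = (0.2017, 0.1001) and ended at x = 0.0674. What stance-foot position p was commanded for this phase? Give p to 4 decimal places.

p = 0.4104

ωT = 3.2548·0.382 = 1.243334; cosh(ωT) = 1.877787, sinh(ωT) = 1.589366
x(T) = p + (x₀−p)·cosh(ωT) + (ẋ₀/ω)·sinh(ωT) ⇒ p·(1 − cosh) = x(T) − x₀·cosh − (ẋ₀/ω)·sinh
numerator   = 0.0674 − (0.2017)·1.877787 − (0.1001/3.2548)·1.589366 = -0.360230
denominator = 1 − 1.877787 = -0.877787
p = -0.360230 / -0.877787 = 0.4104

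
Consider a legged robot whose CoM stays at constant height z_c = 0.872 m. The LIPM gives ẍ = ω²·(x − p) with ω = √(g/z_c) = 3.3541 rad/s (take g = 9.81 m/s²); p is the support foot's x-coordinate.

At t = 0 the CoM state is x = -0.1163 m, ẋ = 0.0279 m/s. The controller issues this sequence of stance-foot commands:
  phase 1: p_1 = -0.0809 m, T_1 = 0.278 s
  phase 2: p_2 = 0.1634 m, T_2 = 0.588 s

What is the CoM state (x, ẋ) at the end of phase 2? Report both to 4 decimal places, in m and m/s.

x = -0.9799, ẋ = -3.7126

phase 1: p=-0.0809, T=0.278, ωT=0.932440, cosh=1.467146, sinh=1.073554; start (x,ẋ)=(-0.116300, 0.027900) → end (x,ẋ)=(-0.123907, -0.086535)
phase 2: p=0.1634, T=0.588, ωT=1.972211, cosh=3.662848, sinh=3.523699; start (x,ẋ)=(-0.123907, -0.086535) → end (x,ẋ)=(-0.979873, -3.712600)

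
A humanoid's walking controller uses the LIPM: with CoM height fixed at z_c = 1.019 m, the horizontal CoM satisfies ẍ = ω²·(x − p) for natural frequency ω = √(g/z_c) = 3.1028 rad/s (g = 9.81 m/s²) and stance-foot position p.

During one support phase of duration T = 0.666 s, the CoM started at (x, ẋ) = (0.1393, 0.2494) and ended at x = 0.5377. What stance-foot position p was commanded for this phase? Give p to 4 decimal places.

p = 0.1107

ωT = 3.1028·0.666 = 2.066465; cosh(ωT) = 4.011745, sinh(ωT) = 3.885112
x(T) = p + (x₀−p)·cosh(ωT) + (ẋ₀/ω)·sinh(ωT) ⇒ p·(1 − cosh) = x(T) − x₀·cosh − (ẋ₀/ω)·sinh
numerator   = 0.5377 − (0.1393)·4.011745 − (0.2494/3.1028)·3.885112 = -0.333418
denominator = 1 − 4.011745 = -3.011745
p = -0.333418 / -3.011745 = 0.1107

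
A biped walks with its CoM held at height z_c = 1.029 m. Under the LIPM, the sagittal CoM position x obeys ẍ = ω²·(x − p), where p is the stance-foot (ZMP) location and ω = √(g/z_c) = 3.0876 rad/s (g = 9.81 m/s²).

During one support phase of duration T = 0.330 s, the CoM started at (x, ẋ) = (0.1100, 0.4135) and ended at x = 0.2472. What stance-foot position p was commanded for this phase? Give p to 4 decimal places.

p = 0.1527

ωT = 3.0876·0.330 = 1.018908; cosh(ωT) = 1.565579, sinh(ωT) = 1.204590
x(T) = p + (x₀−p)·cosh(ωT) + (ẋ₀/ω)·sinh(ωT) ⇒ p·(1 − cosh) = x(T) − x₀·cosh − (ẋ₀/ω)·sinh
numerator   = 0.2472 − (0.1100)·1.565579 − (0.4135/3.0876)·1.204590 = -0.086336
denominator = 1 − 1.565579 = -0.565579
p = -0.086336 / -0.565579 = 0.1527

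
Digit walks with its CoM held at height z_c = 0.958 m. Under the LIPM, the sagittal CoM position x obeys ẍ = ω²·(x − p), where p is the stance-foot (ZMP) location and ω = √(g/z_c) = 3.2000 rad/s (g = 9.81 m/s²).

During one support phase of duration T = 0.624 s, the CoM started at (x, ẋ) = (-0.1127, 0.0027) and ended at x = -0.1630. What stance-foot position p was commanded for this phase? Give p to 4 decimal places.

p = -0.0933

ωT = 3.2000·0.624 = 1.996800; cosh(ωT) = 3.750609, sinh(ωT) = 3.614840
x(T) = p + (x₀−p)·cosh(ωT) + (ẋ₀/ω)·sinh(ωT) ⇒ p·(1 − cosh) = x(T) − x₀·cosh − (ẋ₀/ω)·sinh
numerator   = -0.1630 − (-0.1127)·3.750609 − (0.0027/3.2000)·3.614840 = 0.256644
denominator = 1 − 3.750609 = -2.750609
p = 0.256644 / -2.750609 = -0.0933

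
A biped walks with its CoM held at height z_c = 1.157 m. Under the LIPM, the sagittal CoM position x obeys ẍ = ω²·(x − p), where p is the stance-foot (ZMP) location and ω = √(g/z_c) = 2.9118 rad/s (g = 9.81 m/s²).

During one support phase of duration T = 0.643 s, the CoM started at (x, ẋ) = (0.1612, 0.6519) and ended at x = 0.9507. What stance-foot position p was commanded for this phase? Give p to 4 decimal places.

ωT = 2.9118·0.643 = 1.872287; cosh(ωT) = 3.328463, sinh(ωT) = 3.174692
x(T) = p + (x₀−p)·cosh(ωT) + (ẋ₀/ω)·sinh(ωT) ⇒ p·(1 − cosh) = x(T) − x₀·cosh − (ẋ₀/ω)·sinh
numerator   = 0.9507 − (0.1612)·3.328463 − (0.6519/2.9118)·3.174692 = -0.296605
denominator = 1 − 3.328463 = -2.328463
p = -0.296605 / -2.328463 = 0.1274

p = 0.1274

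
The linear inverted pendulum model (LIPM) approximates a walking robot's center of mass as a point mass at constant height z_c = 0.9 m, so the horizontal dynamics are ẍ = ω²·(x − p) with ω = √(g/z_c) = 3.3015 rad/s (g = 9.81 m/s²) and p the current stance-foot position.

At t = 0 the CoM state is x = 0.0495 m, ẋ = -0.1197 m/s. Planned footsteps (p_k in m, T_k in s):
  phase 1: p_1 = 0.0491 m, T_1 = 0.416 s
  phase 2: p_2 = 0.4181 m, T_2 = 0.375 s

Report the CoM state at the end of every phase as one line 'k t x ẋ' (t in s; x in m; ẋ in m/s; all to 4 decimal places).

phase 1: p=0.0491, T=0.416, ωT=1.373424, cosh=2.101043, sinh=1.847805; start (x,ẋ)=(0.049500, -0.119700) → end (x,ẋ)=(-0.017054, -0.249055)
phase 2: p=0.4181, T=0.375, ωT=1.238062, cosh=1.869435, sinh=1.579490; start (x,ẋ)=(-0.017054, -0.249055) → end (x,ẋ)=(-0.514544, -2.734783)

1 0.4160 -0.0171 -0.2491
2 0.7910 -0.5145 -2.7348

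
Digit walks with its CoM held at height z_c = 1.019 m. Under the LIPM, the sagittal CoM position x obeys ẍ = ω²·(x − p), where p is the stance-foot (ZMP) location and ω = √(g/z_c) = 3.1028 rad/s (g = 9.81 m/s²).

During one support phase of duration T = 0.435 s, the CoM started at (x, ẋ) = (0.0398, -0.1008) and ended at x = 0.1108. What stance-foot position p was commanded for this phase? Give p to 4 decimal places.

p = -0.0826

ωT = 3.1028·0.435 = 1.349718; cosh(ωT) = 2.057826, sinh(ωT) = 1.798512
x(T) = p + (x₀−p)·cosh(ωT) + (ẋ₀/ω)·sinh(ωT) ⇒ p·(1 − cosh) = x(T) − x₀·cosh − (ẋ₀/ω)·sinh
numerator   = 0.1108 − (0.0398)·2.057826 − (-0.1008/3.1028)·1.798512 = 0.087326
denominator = 1 − 2.057826 = -1.057826
p = 0.087326 / -1.057826 = -0.0826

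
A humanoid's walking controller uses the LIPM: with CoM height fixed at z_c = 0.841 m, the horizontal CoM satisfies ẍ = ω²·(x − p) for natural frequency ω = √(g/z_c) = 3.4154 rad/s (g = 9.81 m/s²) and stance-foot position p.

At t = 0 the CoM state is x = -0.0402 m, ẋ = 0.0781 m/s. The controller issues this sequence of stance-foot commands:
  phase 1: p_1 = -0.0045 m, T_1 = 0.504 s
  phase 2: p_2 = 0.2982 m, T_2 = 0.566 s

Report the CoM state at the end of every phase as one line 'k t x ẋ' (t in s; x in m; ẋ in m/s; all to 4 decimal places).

phase 1: p=-0.0045, T=0.504, ωT=1.721362, cosh=2.885480, sinh=2.706658; start (x,ẋ)=(-0.040200, 0.078100) → end (x,ẋ)=(-0.045618, -0.104666)
phase 2: p=0.2982, T=0.566, ωT=1.933116, cosh=3.527855, sinh=3.383159; start (x,ẋ)=(-0.045618, -0.104666) → end (x,ẋ)=(-1.018420, -4.342015)

1 0.5040 -0.0456 -0.1047
2 1.0700 -1.0184 -4.3420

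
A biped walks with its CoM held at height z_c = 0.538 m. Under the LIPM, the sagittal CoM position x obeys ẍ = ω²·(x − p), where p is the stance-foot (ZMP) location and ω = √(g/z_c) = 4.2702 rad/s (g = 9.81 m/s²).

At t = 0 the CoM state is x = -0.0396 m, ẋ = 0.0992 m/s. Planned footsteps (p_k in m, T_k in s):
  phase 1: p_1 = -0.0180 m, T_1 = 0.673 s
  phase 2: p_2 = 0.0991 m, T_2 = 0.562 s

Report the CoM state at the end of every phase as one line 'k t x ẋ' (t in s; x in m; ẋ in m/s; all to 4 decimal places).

1 0.6730 -0.0048 0.0671
2 1.2350 -0.3925 -2.0530

phase 1: p=-0.0180, T=0.673, ωT=2.873845, cosh=8.880719, sinh=8.824237; start (x,ẋ)=(-0.039600, 0.099200) → end (x,ẋ)=(-0.004830, 0.067052)
phase 2: p=0.0991, T=0.562, ωT=2.399852, cosh=5.556140, sinh=5.465409; start (x,ẋ)=(-0.004830, 0.067052) → end (x,ẋ)=(-0.392529, -2.053002)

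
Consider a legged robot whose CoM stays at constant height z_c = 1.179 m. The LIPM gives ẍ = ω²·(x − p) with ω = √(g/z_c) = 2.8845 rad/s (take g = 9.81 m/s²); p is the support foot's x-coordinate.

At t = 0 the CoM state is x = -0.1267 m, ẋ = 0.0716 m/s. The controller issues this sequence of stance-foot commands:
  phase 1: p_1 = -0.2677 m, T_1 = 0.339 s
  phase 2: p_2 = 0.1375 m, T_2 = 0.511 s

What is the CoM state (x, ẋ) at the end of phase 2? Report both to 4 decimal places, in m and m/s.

x = 0.1740, ẋ = 0.3441

phase 1: p=-0.2677, T=0.339, ωT=0.977846, cosh=1.517421, sinh=1.141301; start (x,ẋ)=(-0.126700, 0.071600) → end (x,ẋ)=(-0.025414, 0.572831)
phase 2: p=0.1375, T=0.511, ωT=1.473979, cosh=2.297795, sinh=2.068783; start (x,ẋ)=(-0.025414, 0.572831) → end (x,ẋ)=(0.173995, 0.344075)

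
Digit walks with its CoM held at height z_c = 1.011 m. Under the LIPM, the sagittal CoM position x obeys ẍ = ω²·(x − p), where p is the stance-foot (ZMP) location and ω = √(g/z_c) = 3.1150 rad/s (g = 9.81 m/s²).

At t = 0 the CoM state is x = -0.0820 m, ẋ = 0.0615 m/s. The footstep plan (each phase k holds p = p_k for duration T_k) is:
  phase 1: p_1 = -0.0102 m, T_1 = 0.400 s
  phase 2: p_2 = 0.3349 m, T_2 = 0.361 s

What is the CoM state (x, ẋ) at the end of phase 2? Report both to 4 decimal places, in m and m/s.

x = -0.5352, ẋ = -2.3347

phase 1: p=-0.0102, T=0.400, ωT=1.246000, cosh=1.882031, sinh=1.594378; start (x,ẋ)=(-0.082000, 0.061500) → end (x,ẋ)=(-0.113852, -0.240849)
phase 2: p=0.3349, T=0.361, ωT=1.124515, cosh=1.701767, sinh=1.376957; start (x,ẋ)=(-0.113852, -0.240849) → end (x,ẋ)=(-0.535236, -2.334664)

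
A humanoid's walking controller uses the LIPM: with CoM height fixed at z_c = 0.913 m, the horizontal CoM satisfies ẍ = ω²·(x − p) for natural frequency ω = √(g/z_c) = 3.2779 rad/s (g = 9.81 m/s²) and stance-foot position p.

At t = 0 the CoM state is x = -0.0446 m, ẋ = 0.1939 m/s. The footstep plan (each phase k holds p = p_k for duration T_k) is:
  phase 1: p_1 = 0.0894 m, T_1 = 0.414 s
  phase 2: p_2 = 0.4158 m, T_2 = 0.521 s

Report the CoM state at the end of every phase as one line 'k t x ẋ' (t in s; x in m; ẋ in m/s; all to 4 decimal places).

phase 1: p=0.0894, T=0.414, ωT=1.357051, cosh=2.071069, sinh=1.813650; start (x,ẋ)=(-0.044600, 0.193900) → end (x,ẋ)=(-0.080839, -0.395045)
phase 2: p=0.4158, T=0.521, ωT=1.707786, cosh=2.849000, sinh=2.667733; start (x,ẋ)=(-0.080839, -0.395045) → end (x,ẋ)=(-1.320634, -5.468374)

1 0.4140 -0.0808 -0.3950
2 0.9350 -1.3206 -5.4684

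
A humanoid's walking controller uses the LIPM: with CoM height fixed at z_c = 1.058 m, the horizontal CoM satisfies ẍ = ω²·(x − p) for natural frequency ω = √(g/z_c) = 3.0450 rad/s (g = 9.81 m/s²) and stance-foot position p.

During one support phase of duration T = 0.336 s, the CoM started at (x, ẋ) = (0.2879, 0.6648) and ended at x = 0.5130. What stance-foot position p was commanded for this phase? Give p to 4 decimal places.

ωT = 3.0450·0.336 = 1.023120; cosh(ωT) = 1.570666, sinh(ωT) = 1.211195
x(T) = p + (x₀−p)·cosh(ωT) + (ẋ₀/ω)·sinh(ωT) ⇒ p·(1 − cosh) = x(T) − x₀·cosh − (ẋ₀/ω)·sinh
numerator   = 0.5130 − (0.2879)·1.570666 − (0.6648/3.0450)·1.211195 = -0.203629
denominator = 1 − 1.570666 = -0.570666
p = -0.203629 / -0.570666 = 0.3568

p = 0.3568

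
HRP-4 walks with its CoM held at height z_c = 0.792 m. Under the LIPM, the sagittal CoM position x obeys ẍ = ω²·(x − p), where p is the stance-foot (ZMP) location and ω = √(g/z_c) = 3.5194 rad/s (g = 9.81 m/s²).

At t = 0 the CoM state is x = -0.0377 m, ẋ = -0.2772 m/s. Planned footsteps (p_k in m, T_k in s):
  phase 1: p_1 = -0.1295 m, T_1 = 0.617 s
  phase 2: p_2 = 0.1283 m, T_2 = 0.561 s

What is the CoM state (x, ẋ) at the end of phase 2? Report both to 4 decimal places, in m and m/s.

x = -0.4048, ẋ = -1.7599

phase 1: p=-0.1295, T=0.617, ωT=2.171470, cosh=4.442588, sinh=4.328578; start (x,ẋ)=(-0.037700, -0.277200) → end (x,ẋ)=(-0.062604, 0.166996)
phase 2: p=0.1283, T=0.561, ωT=1.974383, cosh=3.670512, sinh=3.531665; start (x,ẋ)=(-0.062604, 0.166996) → end (x,ẋ)=(-0.404838, -1.759853)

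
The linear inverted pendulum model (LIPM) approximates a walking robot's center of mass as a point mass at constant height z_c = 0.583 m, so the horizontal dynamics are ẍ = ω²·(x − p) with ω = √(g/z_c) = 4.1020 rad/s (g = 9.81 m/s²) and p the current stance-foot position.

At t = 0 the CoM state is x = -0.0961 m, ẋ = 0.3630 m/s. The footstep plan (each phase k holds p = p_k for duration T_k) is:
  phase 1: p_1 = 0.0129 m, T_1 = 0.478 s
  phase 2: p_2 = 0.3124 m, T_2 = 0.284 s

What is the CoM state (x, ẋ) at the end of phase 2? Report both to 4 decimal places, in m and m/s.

phase 1: p=0.0129, T=0.478, ωT=1.960756, cosh=3.622724, sinh=3.481972; start (x,ẋ)=(-0.096100, 0.363000) → end (x,ẋ)=(-0.073845, -0.241804)
phase 2: p=0.3124, T=0.284, ωT=1.164968, cosh=1.758876, sinh=1.446944; start (x,ẋ)=(-0.073845, -0.241804) → end (x,ẋ)=(-0.452252, -2.717809)

x = -0.4523, ẋ = -2.7178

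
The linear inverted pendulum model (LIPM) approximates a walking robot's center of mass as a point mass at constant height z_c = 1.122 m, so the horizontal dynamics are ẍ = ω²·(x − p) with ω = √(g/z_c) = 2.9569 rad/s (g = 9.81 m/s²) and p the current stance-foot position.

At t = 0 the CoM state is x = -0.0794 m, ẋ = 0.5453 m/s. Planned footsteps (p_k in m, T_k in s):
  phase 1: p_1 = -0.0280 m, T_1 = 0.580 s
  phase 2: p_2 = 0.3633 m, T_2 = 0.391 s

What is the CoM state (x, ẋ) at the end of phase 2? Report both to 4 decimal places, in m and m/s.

x = 0.8477, ẋ = 1.8359

phase 1: p=-0.0280, T=0.580, ωT=1.715002, cosh=2.868325, sinh=2.688362; start (x,ẋ)=(-0.079400, 0.545300) → end (x,ẋ)=(0.320345, 1.155508)
phase 2: p=0.3633, T=0.391, ωT=1.156148, cosh=1.746183, sinh=1.431486; start (x,ẋ)=(0.320345, 1.155508) → end (x,ẋ)=(0.847695, 1.835911)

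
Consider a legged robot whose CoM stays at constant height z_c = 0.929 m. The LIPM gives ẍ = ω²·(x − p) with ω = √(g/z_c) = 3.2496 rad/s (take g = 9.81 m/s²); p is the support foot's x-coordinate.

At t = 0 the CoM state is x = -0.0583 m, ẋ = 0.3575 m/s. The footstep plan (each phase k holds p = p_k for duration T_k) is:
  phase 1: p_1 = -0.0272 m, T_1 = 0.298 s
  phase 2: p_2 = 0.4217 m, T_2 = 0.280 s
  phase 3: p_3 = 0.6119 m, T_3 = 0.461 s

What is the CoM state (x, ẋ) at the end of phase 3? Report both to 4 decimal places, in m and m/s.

x = -1.1966, ẋ = -5.5919

phase 1: p=-0.0272, T=0.298, ωT=0.968381, cosh=1.506687, sinh=1.126990; start (x,ẋ)=(-0.058300, 0.357500) → end (x,ẋ)=(0.049926, 0.424744)
phase 2: p=0.4217, T=0.280, ωT=0.909888, cosh=1.443307, sinh=1.040737; start (x,ẋ)=(0.049926, 0.424744) → end (x,ẋ)=(0.021148, -0.644296)
phase 3: p=0.6119, T=0.461, ωT=1.498066, cosh=2.348295, sinh=2.124733; start (x,ẋ)=(0.021148, -0.644296) → end (x,ẋ)=(-1.196630, -5.591866)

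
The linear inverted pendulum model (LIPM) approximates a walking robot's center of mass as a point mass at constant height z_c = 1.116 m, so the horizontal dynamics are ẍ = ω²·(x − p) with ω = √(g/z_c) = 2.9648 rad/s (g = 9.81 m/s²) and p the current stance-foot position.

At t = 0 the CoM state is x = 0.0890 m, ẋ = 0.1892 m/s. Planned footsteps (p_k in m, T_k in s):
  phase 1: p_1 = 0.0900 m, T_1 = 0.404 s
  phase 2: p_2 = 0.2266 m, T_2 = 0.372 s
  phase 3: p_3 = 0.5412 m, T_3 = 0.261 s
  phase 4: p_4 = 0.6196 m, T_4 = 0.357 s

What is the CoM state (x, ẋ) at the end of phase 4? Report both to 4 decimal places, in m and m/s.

phase 1: p=0.0900, T=0.404, ωT=1.197779, cosh=1.807308, sinh=1.505444; start (x,ẋ)=(0.089000, 0.189200) → end (x,ẋ)=(0.184263, 0.337479)
phase 2: p=0.2266, T=0.372, ωT=1.102906, cosh=1.672406, sinh=1.340501; start (x,ẋ)=(0.184263, 0.337479) → end (x,ẋ)=(0.308383, 0.396143)
phase 3: p=0.5412, T=0.261, ωT=0.773813, cosh=1.314634, sinh=0.853383; start (x,ẋ)=(0.308383, 0.396143) → end (x,ẋ)=(0.349156, -0.068269)
phase 4: p=0.6196, T=0.357, ωT=1.058434, cosh=1.614426, sinh=1.267427; start (x,ẋ)=(0.349156, -0.068269) → end (x,ẋ)=(0.153804, -1.126453)

x = 0.1538, ẋ = -1.1265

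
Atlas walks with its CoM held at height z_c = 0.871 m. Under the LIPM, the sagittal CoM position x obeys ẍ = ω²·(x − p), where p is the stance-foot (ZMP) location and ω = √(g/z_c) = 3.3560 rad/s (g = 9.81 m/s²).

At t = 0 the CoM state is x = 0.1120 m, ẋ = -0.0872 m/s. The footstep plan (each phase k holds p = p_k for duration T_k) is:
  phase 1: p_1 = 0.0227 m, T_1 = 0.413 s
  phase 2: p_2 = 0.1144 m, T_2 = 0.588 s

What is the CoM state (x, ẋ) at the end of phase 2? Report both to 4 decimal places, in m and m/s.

phase 1: p=0.0227, T=0.413, ωT=1.386028, cosh=2.124501, sinh=1.874434; start (x,ẋ)=(0.112000, -0.087200) → end (x,ẋ)=(0.163714, 0.376494)
phase 2: p=0.1144, T=0.588, ωT=1.973328, cosh=3.666787, sinh=3.527793; start (x,ẋ)=(0.163714, 0.376494) → end (x,ẋ)=(0.690990, 1.964365)

x = 0.6910, ẋ = 1.9644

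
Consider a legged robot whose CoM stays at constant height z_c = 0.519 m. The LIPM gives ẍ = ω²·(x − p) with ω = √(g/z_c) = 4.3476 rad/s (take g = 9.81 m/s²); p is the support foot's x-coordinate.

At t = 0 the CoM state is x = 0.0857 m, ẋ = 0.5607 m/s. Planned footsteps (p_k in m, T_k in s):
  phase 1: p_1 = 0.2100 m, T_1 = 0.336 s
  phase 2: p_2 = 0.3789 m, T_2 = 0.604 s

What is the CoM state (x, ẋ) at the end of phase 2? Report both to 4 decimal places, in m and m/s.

x = -0.6573, ẋ = -4.4332

phase 1: p=0.2100, T=0.336, ωT=1.460794, cosh=2.270715, sinh=2.038663; start (x,ẋ)=(0.085700, 0.560700) → end (x,ẋ)=(0.190672, 0.171483)
phase 2: p=0.3789, T=0.604, ωT=2.625950, cosh=6.945036, sinh=6.872665; start (x,ẋ)=(0.190672, 0.171483) → end (x,ẋ)=(-0.657272, -4.433228)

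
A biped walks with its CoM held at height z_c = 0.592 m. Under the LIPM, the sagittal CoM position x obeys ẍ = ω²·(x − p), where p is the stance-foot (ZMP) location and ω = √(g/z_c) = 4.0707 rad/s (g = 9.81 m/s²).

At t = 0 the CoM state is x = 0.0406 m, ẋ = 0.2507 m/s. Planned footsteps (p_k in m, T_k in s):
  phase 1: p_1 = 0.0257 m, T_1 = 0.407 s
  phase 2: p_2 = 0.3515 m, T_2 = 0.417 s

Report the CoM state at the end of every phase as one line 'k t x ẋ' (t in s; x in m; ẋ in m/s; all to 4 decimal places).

phase 1: p=0.0257, T=0.407, ωT=1.656775, cosh=2.716565, sinh=2.525812; start (x,ẋ)=(0.040600, 0.250700) → end (x,ẋ)=(0.221733, 0.834242)
phase 2: p=0.3515, T=0.417, ωT=1.697482, cosh=2.821662, sinh=2.638518; start (x,ẋ)=(0.221733, 0.834242) → end (x,ẋ)=(0.526073, 0.960167)

1 0.4070 0.2217 0.8342
2 0.8240 0.5261 0.9602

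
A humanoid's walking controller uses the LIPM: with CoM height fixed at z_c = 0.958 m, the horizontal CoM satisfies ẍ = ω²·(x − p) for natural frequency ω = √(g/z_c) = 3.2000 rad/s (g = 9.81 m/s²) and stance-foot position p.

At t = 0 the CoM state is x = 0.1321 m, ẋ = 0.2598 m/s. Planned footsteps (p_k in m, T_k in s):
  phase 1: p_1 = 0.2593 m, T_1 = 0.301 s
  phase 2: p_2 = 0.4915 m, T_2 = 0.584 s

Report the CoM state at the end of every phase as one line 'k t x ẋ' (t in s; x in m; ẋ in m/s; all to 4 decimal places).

phase 1: p=0.2593, T=0.301, ωT=0.963200, cosh=1.500868, sinh=1.119199; start (x,ẋ)=(0.132100, 0.259800) → end (x,ẋ)=(0.159254, -0.065633)
phase 2: p=0.4915, T=0.584, ωT=1.868800, cosh=3.317412, sinh=3.163103; start (x,ẋ)=(0.159254, -0.065633) → end (x,ẋ)=(-0.675572, -3.580698)

1 0.3010 0.1593 -0.0656
2 0.8850 -0.6756 -3.5807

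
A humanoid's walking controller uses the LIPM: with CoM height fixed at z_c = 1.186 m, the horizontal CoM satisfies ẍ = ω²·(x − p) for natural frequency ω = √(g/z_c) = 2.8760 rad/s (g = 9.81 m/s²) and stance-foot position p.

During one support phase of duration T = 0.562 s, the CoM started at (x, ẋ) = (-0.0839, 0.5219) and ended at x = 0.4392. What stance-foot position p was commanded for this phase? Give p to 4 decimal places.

ωT = 2.8760·0.562 = 1.616312; cosh(ωT) = 2.616559, sinh(ωT) = 2.417929
x(T) = p + (x₀−p)·cosh(ωT) + (ẋ₀/ω)·sinh(ωT) ⇒ p·(1 − cosh) = x(T) − x₀·cosh − (ẋ₀/ω)·sinh
numerator   = 0.4392 − (-0.0839)·2.616559 − (0.5219/2.8760)·2.417929 = 0.219954
denominator = 1 − 2.616559 = -1.616559
p = 0.219954 / -1.616559 = -0.1361

p = -0.1361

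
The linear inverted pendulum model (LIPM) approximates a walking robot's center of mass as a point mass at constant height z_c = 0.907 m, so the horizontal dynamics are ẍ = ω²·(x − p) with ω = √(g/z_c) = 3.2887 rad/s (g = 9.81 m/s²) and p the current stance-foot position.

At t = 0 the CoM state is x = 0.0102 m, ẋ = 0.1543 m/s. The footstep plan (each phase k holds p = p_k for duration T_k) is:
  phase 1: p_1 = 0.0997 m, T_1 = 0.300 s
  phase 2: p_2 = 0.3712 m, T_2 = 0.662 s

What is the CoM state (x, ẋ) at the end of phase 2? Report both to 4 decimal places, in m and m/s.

phase 1: p=0.0997, T=0.300, ωT=0.986610, cosh=1.527483, sinh=1.154644; start (x,ẋ)=(0.010200, 0.154300) → end (x,ẋ)=(0.017164, -0.104166)
phase 2: p=0.3712, T=0.662, ωT=2.177119, cosh=4.467114, sinh=4.353746; start (x,ẋ)=(0.017164, -0.104166) → end (x,ẋ)=(-1.348218, -5.534464)

x = -1.3482, ẋ = -5.5345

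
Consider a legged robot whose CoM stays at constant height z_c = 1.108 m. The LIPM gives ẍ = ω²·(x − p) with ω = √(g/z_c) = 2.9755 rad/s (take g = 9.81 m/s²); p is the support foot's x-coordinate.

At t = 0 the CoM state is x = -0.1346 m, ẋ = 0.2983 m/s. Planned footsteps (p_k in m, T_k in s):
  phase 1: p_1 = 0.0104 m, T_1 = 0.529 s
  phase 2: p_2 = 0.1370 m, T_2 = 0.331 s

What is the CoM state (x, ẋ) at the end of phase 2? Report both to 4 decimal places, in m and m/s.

x = -0.3547, ẋ = -1.2660

phase 1: p=0.0104, T=0.529, ωT=1.574040, cosh=2.516655, sinh=2.309449; start (x,ẋ)=(-0.134600, 0.298300) → end (x,ẋ)=(-0.122988, -0.245688)
phase 2: p=0.1370, T=0.331, ωT=0.984891, cosh=1.525499, sinh=1.152019; start (x,ẋ)=(-0.122988, -0.245688) → end (x,ẋ)=(-0.354734, -1.265992)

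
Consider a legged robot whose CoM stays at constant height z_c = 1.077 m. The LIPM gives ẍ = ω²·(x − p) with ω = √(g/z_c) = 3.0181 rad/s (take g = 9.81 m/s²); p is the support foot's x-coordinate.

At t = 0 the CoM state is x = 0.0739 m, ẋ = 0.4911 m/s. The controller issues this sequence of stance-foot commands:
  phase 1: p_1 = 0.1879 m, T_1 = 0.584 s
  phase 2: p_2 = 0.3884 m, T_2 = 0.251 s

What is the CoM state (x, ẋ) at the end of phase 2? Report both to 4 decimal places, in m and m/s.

phase 1: p=0.1879, T=0.584, ωT=1.762570, cosh=2.999500, sinh=2.827897; start (x,ẋ)=(0.073900, 0.491100) → end (x,ẋ)=(0.306107, 0.500079)
phase 2: p=0.3884, T=0.251, ωT=0.757543, cosh=1.300923, sinh=0.832106; start (x,ẋ)=(0.306107, 0.500079) → end (x,ẋ)=(0.419218, 0.443896)

x = 0.4192, ẋ = 0.4439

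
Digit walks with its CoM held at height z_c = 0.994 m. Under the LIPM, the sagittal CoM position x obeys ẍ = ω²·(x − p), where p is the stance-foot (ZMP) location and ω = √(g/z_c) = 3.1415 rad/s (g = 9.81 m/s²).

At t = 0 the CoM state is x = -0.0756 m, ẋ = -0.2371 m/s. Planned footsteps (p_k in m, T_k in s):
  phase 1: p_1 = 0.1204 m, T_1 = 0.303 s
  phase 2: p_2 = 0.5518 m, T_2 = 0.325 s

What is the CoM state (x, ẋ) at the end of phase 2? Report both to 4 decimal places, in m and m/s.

phase 1: p=0.1204, T=0.303, ωT=0.951875, cosh=1.488289, sinh=1.102272; start (x,ẋ)=(-0.075600, -0.237100) → end (x,ẋ)=(-0.254497, -1.031580)
phase 2: p=0.5518, T=0.325, ωT=1.020988, cosh=1.568087, sinh=1.207848; start (x,ẋ)=(-0.254497, -1.031580) → end (x,ẋ)=(-1.109167, -4.677063)

x = -1.1092, ẋ = -4.6771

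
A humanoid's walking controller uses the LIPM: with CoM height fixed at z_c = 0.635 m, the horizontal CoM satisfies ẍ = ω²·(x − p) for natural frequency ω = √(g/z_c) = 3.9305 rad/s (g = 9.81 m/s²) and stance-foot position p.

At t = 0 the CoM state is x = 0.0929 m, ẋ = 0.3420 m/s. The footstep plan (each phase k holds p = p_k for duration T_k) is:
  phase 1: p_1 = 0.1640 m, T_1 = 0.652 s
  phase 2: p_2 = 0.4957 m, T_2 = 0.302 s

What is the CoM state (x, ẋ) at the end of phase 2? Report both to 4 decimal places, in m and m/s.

x = 0.2379, ẋ = -0.6009

phase 1: p=0.1640, T=0.652, ωT=2.562686, cosh=6.523854, sinh=6.446756; start (x,ẋ)=(0.092900, 0.342000) → end (x,ẋ)=(0.261098, 0.429557)
phase 2: p=0.4957, T=0.302, ωT=1.187011, cosh=1.791201, sinh=1.486069; start (x,ẋ)=(0.261098, 0.429557) → end (x,ẋ)=(0.237890, -0.600886)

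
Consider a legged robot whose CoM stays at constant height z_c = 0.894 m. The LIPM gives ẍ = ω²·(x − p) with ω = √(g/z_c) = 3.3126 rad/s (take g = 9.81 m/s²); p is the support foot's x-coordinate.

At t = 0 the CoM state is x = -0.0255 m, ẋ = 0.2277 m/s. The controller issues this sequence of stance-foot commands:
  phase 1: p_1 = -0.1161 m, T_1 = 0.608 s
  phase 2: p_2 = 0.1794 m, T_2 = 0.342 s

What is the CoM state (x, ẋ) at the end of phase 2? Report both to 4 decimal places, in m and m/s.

phase 1: p=-0.1161, T=0.608, ωT=2.014061, cosh=3.813566, sinh=3.680120; start (x,ẋ)=(-0.025500, 0.227700) → end (x,ẋ)=(0.482371, 1.972832)
phase 2: p=0.1794, T=0.342, ωT=1.132909, cosh=1.713385, sinh=1.391290; start (x,ẋ)=(0.482371, 1.972832) → end (x,ẋ)=(1.527095, 4.776553)

x = 1.5271, ẋ = 4.7766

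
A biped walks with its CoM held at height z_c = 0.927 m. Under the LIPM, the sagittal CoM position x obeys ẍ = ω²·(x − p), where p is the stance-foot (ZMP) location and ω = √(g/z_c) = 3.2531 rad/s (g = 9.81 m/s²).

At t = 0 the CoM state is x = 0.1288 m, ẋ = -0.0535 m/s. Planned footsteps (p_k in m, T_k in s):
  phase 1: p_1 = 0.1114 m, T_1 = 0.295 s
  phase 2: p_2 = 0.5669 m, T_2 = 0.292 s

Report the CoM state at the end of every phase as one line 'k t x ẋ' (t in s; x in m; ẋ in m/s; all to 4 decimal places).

phase 1: p=0.1114, T=0.295, ωT=0.959664, cosh=1.496921, sinh=1.113900; start (x,ẋ)=(0.128800, -0.053500) → end (x,ẋ)=(0.119127, -0.017034)
phase 2: p=0.5669, T=0.292, ωT=0.949905, cosh=1.486121, sinh=1.099343; start (x,ẋ)=(0.119127, -0.017034) → end (x,ẋ)=(-0.104301, -1.626672)

1 0.2950 0.1191 -0.0170
2 0.5870 -0.1043 -1.6267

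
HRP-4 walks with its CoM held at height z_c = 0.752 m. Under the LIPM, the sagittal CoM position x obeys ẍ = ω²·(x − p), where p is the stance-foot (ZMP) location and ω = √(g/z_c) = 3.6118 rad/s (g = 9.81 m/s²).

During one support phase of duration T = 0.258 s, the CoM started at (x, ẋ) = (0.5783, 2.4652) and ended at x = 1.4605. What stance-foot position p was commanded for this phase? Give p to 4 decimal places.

ωT = 3.6118·0.258 = 0.931844; cosh(ωT) = 1.466507, sinh(ωT) = 1.072681
x(T) = p + (x₀−p)·cosh(ωT) + (ẋ₀/ω)·sinh(ωT) ⇒ p·(1 − cosh) = x(T) − x₀·cosh − (ẋ₀/ω)·sinh
numerator   = 1.4605 − (0.5783)·1.466507 − (2.4652/3.6118)·1.072681 = -0.119729
denominator = 1 − 1.466507 = -0.466507
p = -0.119729 / -0.466507 = 0.2567

p = 0.2567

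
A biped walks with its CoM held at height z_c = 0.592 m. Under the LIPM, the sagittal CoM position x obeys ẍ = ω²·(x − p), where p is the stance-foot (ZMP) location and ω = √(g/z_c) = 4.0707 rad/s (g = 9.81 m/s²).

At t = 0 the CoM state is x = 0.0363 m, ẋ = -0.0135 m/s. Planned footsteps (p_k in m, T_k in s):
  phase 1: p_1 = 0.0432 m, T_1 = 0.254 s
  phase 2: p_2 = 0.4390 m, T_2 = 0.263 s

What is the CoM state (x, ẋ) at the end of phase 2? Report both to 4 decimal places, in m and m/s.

x = -0.2483, ẋ = -2.2435

phase 1: p=0.0432, T=0.254, ωT=1.033958, cosh=1.583885, sinh=1.228289; start (x,ẋ)=(0.036300, -0.013500) → end (x,ẋ)=(0.028198, -0.055882)
phase 2: p=0.4390, T=0.263, ωT=1.070594, cosh=1.629958, sinh=1.287154; start (x,ẋ)=(0.028198, -0.055882) → end (x,ẋ)=(-0.248261, -2.243532)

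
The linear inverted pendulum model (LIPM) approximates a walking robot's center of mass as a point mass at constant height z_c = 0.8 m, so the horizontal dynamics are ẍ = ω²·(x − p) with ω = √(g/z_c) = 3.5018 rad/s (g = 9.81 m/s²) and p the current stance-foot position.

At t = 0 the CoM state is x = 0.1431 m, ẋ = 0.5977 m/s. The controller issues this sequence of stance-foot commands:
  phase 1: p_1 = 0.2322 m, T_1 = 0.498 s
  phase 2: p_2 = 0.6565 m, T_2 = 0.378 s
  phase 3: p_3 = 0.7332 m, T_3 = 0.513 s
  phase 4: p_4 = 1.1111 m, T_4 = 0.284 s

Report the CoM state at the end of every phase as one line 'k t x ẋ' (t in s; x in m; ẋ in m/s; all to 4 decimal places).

phase 1: p=0.2322, T=0.498, ωT=1.743896, cosh=2.947212, sinh=2.772374; start (x,ẋ)=(0.143100, 0.597700) → end (x,ẋ)=(0.442802, 0.896539)
phase 2: p=0.6565, T=0.378, ωT=1.323680, cosh=2.011689, sinh=1.745535; start (x,ẋ)=(0.442802, 0.896539) → end (x,ẋ)=(0.673503, 0.497328)
phase 3: p=0.7332, T=0.513, ωT=1.796423, cosh=3.096970, sinh=2.931079; start (x,ẋ)=(0.673503, 0.497328) → end (x,ẋ)=(0.964593, 0.927473)
phase 4: p=1.1111, T=0.284, ωT=0.994511, cosh=1.536653, sinh=1.166749; start (x,ẋ)=(0.964593, 0.927473) → end (x,ẋ)=(1.194990, 0.826617)

1 0.4980 0.4428 0.8965
2 0.8760 0.6735 0.4973
3 1.3890 0.9646 0.9275
4 1.6730 1.1950 0.8266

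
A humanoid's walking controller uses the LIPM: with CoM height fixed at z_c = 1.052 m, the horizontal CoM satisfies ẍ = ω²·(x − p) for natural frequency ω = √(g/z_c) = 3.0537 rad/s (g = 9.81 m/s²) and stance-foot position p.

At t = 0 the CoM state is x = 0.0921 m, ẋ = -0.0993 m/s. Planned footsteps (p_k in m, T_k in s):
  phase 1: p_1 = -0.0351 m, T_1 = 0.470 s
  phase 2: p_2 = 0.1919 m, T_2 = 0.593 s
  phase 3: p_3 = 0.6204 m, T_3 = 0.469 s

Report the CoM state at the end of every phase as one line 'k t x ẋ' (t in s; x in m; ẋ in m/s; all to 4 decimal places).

phase 1: p=-0.0351, T=0.470, ωT=1.435239, cosh=2.219354, sinh=1.981295; start (x,ẋ)=(0.092100, -0.099300) → end (x,ẋ)=(0.182774, 0.549214)
phase 2: p=0.1919, T=0.593, ωT=1.810844, cosh=3.139562, sinh=2.976046; start (x,ẋ)=(0.182774, 0.549214) → end (x,ẋ)=(0.698497, 1.641356)
phase 3: p=0.6204, T=0.469, ωT=1.432185, cosh=2.213314, sinh=1.974527; start (x,ẋ)=(0.698497, 1.641356) → end (x,ẋ)=(1.854555, 4.103728)

1 0.4700 0.1828 0.5492
2 1.0630 0.6985 1.6414
3 1.5320 1.8546 4.1037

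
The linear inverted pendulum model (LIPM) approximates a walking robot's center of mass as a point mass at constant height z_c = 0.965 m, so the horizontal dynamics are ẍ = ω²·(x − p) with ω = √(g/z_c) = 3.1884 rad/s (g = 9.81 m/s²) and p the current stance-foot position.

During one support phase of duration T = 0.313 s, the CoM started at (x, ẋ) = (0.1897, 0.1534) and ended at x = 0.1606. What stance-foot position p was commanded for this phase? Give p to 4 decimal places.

p = 0.3478

ωT = 3.1884·0.313 = 0.997969; cosh(ωT) = 1.540697, sinh(ωT) = 1.172070
x(T) = p + (x₀−p)·cosh(ωT) + (ẋ₀/ω)·sinh(ωT) ⇒ p·(1 − cosh) = x(T) − x₀·cosh − (ẋ₀/ω)·sinh
numerator   = 0.1606 − (0.1897)·1.540697 − (0.1534/3.1884)·1.172070 = -0.188061
denominator = 1 − 1.540697 = -0.540697
p = -0.188061 / -0.540697 = 0.3478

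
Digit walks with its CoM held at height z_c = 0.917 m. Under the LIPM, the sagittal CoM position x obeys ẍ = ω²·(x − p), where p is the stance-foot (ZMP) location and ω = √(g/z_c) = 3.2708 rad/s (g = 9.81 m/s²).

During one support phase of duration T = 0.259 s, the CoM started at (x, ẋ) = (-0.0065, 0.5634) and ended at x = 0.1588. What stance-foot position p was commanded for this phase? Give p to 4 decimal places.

ωT = 3.2708·0.259 = 0.847137; cosh(ωT) = 1.380799, sinh(ωT) = 0.952159
x(T) = p + (x₀−p)·cosh(ωT) + (ẋ₀/ω)·sinh(ωT) ⇒ p·(1 − cosh) = x(T) − x₀·cosh − (ẋ₀/ω)·sinh
numerator   = 0.1588 − (-0.0065)·1.380799 − (0.5634/3.2708)·0.952159 = 0.003764
denominator = 1 − 1.380799 = -0.380799
p = 0.003764 / -0.380799 = -0.0099

p = -0.0099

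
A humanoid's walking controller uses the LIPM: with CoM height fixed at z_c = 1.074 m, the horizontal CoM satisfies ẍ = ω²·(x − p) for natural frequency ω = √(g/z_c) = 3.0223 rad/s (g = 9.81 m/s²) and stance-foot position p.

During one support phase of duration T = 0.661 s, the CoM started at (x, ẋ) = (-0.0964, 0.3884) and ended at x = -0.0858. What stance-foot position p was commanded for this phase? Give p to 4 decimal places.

ωT = 3.0223·0.661 = 1.997740; cosh(ωT) = 3.754010, sinh(ωT) = 3.618368
x(T) = p + (x₀−p)·cosh(ωT) + (ẋ₀/ω)·sinh(ωT) ⇒ p·(1 − cosh) = x(T) − x₀·cosh − (ẋ₀/ω)·sinh
numerator   = -0.0858 − (-0.0964)·3.754010 − (0.3884/3.0223)·3.618368 = -0.188915
denominator = 1 − 3.754010 = -2.754010
p = -0.188915 / -2.754010 = 0.0686

p = 0.0686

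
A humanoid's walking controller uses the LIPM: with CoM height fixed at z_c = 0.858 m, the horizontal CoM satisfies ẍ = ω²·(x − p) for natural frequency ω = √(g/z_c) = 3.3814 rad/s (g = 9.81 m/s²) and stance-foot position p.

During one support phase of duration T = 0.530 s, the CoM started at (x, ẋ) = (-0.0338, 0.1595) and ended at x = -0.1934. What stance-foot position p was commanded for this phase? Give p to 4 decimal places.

p = 0.1088

ωT = 3.3814·0.530 = 1.792142; cosh(ωT) = 3.084449, sinh(ωT) = 2.917846
x(T) = p + (x₀−p)·cosh(ωT) + (ẋ₀/ω)·sinh(ωT) ⇒ p·(1 − cosh) = x(T) − x₀·cosh − (ẋ₀/ω)·sinh
numerator   = -0.1934 − (-0.0338)·3.084449 − (0.1595/3.3814)·2.917846 = -0.226780
denominator = 1 − 3.084449 = -2.084449
p = -0.226780 / -2.084449 = 0.1088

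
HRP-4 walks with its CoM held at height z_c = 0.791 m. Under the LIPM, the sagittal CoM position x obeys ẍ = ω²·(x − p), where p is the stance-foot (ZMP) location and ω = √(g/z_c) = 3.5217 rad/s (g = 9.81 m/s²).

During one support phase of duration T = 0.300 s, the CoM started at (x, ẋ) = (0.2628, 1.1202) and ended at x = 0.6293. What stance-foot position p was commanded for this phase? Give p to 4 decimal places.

p = 0.3211

ωT = 3.5217·0.300 = 1.056510; cosh(ωT) = 1.611991, sinh(ωT) = 1.264324
x(T) = p + (x₀−p)·cosh(ωT) + (ẋ₀/ω)·sinh(ωT) ⇒ p·(1 − cosh) = x(T) − x₀·cosh − (ẋ₀/ω)·sinh
numerator   = 0.6293 − (0.2628)·1.611991 − (1.1202/3.5217)·1.264324 = -0.196494
denominator = 1 − 1.611991 = -0.611991
p = -0.196494 / -0.611991 = 0.3211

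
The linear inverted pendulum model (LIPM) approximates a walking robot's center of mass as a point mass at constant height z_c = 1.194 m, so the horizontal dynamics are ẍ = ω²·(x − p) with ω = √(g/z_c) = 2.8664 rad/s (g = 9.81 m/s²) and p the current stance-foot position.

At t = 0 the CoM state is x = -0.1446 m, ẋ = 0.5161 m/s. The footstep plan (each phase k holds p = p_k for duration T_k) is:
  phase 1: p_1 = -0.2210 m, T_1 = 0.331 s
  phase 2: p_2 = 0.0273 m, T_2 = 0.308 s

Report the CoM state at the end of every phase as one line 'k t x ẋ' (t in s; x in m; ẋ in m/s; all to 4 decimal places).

1 0.3310 0.0901 1.0067
2 0.6390 0.4681 1.6056

phase 1: p=-0.2210, T=0.331, ωT=0.948778, cosh=1.484883, sinh=1.097670; start (x,ẋ)=(-0.144600, 0.516100) → end (x,ẋ)=(0.090082, 1.006730)
phase 2: p=0.0273, T=0.308, ωT=0.882851, cosh=1.415693, sinh=1.002091; start (x,ẋ)=(0.090082, 1.006730) → end (x,ẋ)=(0.468132, 1.605556)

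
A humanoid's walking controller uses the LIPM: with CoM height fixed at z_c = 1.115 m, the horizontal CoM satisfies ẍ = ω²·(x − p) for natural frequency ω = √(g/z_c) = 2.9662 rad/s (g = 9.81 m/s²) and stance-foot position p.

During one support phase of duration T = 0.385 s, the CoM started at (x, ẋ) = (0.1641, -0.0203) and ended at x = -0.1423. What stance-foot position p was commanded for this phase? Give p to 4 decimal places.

p = 0.5728

ωT = 2.9662·0.385 = 1.141987; cosh(ωT) = 1.726086, sinh(ωT) = 1.406902
x(T) = p + (x₀−p)·cosh(ωT) + (ẋ₀/ω)·sinh(ωT) ⇒ p·(1 − cosh) = x(T) − x₀·cosh − (ẋ₀/ω)·sinh
numerator   = -0.1423 − (0.1641)·1.726086 − (-0.0203/2.9662)·1.406902 = -0.415922
denominator = 1 − 1.726086 = -0.726086
p = -0.415922 / -0.726086 = 0.5728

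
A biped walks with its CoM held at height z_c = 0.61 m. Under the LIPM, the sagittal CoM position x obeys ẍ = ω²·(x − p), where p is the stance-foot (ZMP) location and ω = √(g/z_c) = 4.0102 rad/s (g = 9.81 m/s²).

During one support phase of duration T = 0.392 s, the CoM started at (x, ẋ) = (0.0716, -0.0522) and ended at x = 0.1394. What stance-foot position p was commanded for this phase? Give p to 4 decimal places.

ωT = 4.0102·0.392 = 1.571998; cosh(ωT) = 2.511947, sinh(ωT) = 2.304317
x(T) = p + (x₀−p)·cosh(ωT) + (ẋ₀/ω)·sinh(ωT) ⇒ p·(1 − cosh) = x(T) − x₀·cosh − (ẋ₀/ω)·sinh
numerator   = 0.1394 − (0.0716)·2.511947 − (-0.0522/4.0102)·2.304317 = -0.010461
denominator = 1 − 2.511947 = -1.511947
p = -0.010461 / -1.511947 = 0.0069

p = 0.0069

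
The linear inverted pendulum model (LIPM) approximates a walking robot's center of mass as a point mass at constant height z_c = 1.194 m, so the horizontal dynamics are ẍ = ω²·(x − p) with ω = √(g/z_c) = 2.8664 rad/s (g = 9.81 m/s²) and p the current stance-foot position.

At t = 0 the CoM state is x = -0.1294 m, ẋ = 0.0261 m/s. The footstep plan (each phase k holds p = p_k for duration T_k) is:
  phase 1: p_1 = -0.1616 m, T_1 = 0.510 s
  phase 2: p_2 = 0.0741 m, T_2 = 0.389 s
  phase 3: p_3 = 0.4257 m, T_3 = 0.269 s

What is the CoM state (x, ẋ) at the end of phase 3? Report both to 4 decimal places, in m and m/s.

x = -0.2428, ẋ = -1.3498

phase 1: p=-0.1616, T=0.510, ωT=1.461864, cosh=2.272899, sinh=2.041095; start (x,ẋ)=(-0.129400, 0.026100) → end (x,ẋ)=(-0.069827, 0.247712)
phase 2: p=0.0741, T=0.389, ωT=1.115030, cosh=1.688782, sinh=1.360876; start (x,ẋ)=(-0.069827, 0.247712) → end (x,ẋ)=(-0.051356, -0.143103)
phase 3: p=0.4257, T=0.269, ωT=0.771062, cosh=1.312291, sinh=0.849769; start (x,ẋ)=(-0.051356, -0.143103) → end (x,ẋ)=(-0.242761, -1.349797)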